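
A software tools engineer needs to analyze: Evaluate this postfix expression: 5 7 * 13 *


Processing tokens left to right:
Push 5, Push 7
Pop 5 and 7, compute 5 * 7 = 35, push 35
Push 13
Pop 35 and 13, compute 35 * 13 = 455, push 455
Stack result: 455

455


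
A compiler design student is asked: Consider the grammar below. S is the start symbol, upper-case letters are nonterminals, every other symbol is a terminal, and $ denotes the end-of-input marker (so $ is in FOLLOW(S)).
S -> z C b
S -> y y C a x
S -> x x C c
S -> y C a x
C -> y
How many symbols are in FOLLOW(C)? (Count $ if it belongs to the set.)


S is the start symbol and does not occur in any rule body, so FOLLOW(S) = {$}.
Examining every occurrence of C in a rule body:
  S -> z C b : C is followed by terminal 'b' -> add 'b'
  S -> y y C a x : C is followed by terminal 'a' -> add 'a'
  S -> x x C c : C is followed by terminal 'c' -> add 'c'
  S -> y C a x : C is followed by terminal 'a' -> add 'a' (already in the set)
  C -> y : C does not occur in the body -> contributes nothing
FOLLOW(C) = {a, b, c}
Count: 3

3


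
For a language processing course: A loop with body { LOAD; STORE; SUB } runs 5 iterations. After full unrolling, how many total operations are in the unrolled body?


Loop body operations: LOAD, STORE, SUB (3 ops per iteration)
Unrolling 5 iterations:
  Iteration 1: LOAD, STORE, SUB (3 ops)
  Iteration 2: LOAD, STORE, SUB (3 ops)
  Iteration 3: LOAD, STORE, SUB (3 ops)
  Iteration 4: LOAD, STORE, SUB (3 ops)
  Iteration 5: LOAD, STORE, SUB (3 ops)
Total: 5 iterations * 3 ops/iter = 15 operations

15


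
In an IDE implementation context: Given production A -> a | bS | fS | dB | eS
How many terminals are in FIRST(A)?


Production: A -> a | bS | fS | dB | eS
Examining each alternative for leading terminals:
  A -> a : first terminal = 'a'
  A -> bS : first terminal = 'b'
  A -> fS : first terminal = 'f'
  A -> dB : first terminal = 'd'
  A -> eS : first terminal = 'e'
FIRST(A) = {a, b, d, e, f}
Count: 5

5


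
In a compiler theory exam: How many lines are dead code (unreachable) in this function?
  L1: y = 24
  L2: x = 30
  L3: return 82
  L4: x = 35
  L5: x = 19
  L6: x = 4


Analyzing control flow:
  L1: reachable (before return)
  L2: reachable (before return)
  L3: reachable (return statement)
  L4: DEAD (after return at L3)
  L5: DEAD (after return at L3)
  L6: DEAD (after return at L3)
Return at L3, total lines = 6
Dead lines: L4 through L6
Count: 3

3


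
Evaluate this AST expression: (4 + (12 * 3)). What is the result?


Expression: (4 + (12 * 3))
Evaluating step by step:
  12 * 3 = 36
  4 + 36 = 40
Result: 40

40


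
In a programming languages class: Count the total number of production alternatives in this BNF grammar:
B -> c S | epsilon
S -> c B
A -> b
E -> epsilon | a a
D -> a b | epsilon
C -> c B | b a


Counting alternatives per rule:
  B: 2 alternative(s)
  S: 1 alternative(s)
  A: 1 alternative(s)
  E: 2 alternative(s)
  D: 2 alternative(s)
  C: 2 alternative(s)
Sum: 2 + 1 + 1 + 2 + 2 + 2 = 10

10


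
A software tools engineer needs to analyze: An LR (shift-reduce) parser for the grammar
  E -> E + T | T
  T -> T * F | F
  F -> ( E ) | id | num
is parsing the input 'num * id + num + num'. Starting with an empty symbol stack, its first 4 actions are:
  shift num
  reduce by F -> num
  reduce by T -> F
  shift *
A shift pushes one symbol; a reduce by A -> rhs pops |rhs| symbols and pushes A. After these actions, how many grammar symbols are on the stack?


Tracking the symbol stack through each action:
  Action 1: shift 'num' : push -> stack = [num] (size 1)
  Action 2: reduce by F -> num : pop 1, push F -> stack = [F] (size 1)
  Action 3: reduce by T -> F : pop 1, push T -> stack = [T] (size 1)
  Action 4: shift '*' : push -> stack = [T, *] (size 2)
Final stack size: 2

2


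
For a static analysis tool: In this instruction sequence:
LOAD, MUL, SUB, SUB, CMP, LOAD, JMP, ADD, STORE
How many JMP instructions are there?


Scanning instruction sequence for JMP:
  Position 1: LOAD
  Position 2: MUL
  Position 3: SUB
  Position 4: SUB
  Position 5: CMP
  Position 6: LOAD
  Position 7: JMP <- MATCH
  Position 8: ADD
  Position 9: STORE
Matches at positions: [7]
Total JMP count: 1

1


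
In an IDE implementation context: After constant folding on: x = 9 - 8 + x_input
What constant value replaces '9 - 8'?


Identifying constant sub-expression:
  Original: x = 9 - 8 + x_input
  9 and 8 are both compile-time constants
  Evaluating: 9 - 8 = 1
  After folding: x = 1 + x_input

1


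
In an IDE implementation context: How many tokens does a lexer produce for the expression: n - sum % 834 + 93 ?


Scanning 'n - sum % 834 + 93'
Token 1: 'n' -> identifier
Token 2: '-' -> operator
Token 3: 'sum' -> identifier
Token 4: '%' -> operator
Token 5: '834' -> integer_literal
Token 6: '+' -> operator
Token 7: '93' -> integer_literal
Total tokens: 7

7


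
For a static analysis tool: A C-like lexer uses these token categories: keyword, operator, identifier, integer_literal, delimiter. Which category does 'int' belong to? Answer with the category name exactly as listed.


Token: 'int'
Checking categories:
  identifier: no
  integer_literal: no
  operator: no
  keyword: YES
  delimiter: no
Category: keyword

keyword


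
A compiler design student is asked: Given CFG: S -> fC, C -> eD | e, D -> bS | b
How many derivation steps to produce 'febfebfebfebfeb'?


Grammar: S -> fC, C -> eD | e, D -> bS | b
Deriving 'febfebfebfebfeb':
Step 1: S -> fC => fC
Step 2: C -> eD => feD
Step 3: D -> bS => febS
Step 4: S -> fC => febfC
Step 5: C -> eD => febfeD
Step 6: D -> bS => febfebS
Step 7: S -> fC => febfebfC
Step 8: C -> eD => febfebfeD
Step 9: D -> bS => febfebfebS
Step 10: S -> fC => febfebfebfC
Step 11: C -> eD => febfebfebfeD
Step 12: D -> bS => febfebfebfebS
Step 13: S -> fC => febfebfebfebfC
Step 14: C -> eD => febfebfebfebfeD
Step 15: D -> b => febfebfebfebfeb
Total derivation steps: 15

15


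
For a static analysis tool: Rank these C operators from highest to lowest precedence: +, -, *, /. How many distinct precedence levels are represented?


Looking up precedence for each operator:
  + -> precedence 5
  - -> precedence 5
  * -> precedence 6
  / -> precedence 6
Sorted highest to lowest: *, /, +, -
Distinct precedence values: [6, 5]
Number of distinct levels: 2

2


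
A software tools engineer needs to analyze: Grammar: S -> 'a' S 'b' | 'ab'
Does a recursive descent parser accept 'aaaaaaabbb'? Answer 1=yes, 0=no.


Grammar accepts strings of the form a^n b^n (n >= 1)
Word: 'aaaaaaabbb'
Counting: 7 a's and 3 b's
Check: 7 == 3? No
Mismatch: a-count != b-count
Rejected

0


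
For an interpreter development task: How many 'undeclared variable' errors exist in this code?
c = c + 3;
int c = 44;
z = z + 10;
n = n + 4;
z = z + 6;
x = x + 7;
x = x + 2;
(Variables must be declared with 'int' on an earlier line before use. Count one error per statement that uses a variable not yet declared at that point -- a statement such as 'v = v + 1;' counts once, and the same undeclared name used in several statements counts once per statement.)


Scanning code line by line:
  Line 1: use 'c' -> ERROR (undeclared)
  Line 2: declare 'c' -> declared = ['c']
  Line 3: use 'z' -> ERROR (undeclared)
  Line 4: use 'n' -> ERROR (undeclared)
  Line 5: use 'z' -> ERROR (undeclared)
  Line 6: use 'x' -> ERROR (undeclared)
  Line 7: use 'x' -> ERROR (undeclared)
Total undeclared variable errors: 6

6


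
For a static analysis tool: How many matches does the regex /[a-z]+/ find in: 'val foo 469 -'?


Pattern: /[a-z]+/ (identifiers)
Input: 'val foo 469 -'
Scanning for matches:
  Match 1: 'val'
  Match 2: 'foo'
Total matches: 2

2


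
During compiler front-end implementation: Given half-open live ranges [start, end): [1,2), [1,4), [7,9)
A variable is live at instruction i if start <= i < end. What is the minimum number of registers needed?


Live ranges:
  Var0: [1, 2)
  Var1: [1, 4)
  Var2: [7, 9)
Sweep-line events (position, delta, active):
  pos=1 start -> active=1
  pos=1 start -> active=2
  pos=2 end -> active=1
  pos=4 end -> active=0
  pos=7 start -> active=1
  pos=9 end -> active=0
Maximum simultaneous active: 2
Minimum registers needed: 2

2


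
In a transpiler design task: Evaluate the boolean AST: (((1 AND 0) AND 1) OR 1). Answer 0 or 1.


Step 1: Evaluate inner node
  1 AND 0 = 0
Step 2: Evaluate next node
  0 AND 1 = 0
Step 3: Evaluate root node
  0 OR 1 = 1

1


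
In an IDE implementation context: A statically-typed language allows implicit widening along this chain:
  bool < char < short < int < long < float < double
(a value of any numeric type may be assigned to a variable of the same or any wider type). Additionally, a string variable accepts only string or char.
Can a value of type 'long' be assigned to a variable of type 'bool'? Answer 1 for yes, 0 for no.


Target variable type: bool
Source value type: long
Numeric ranks: long=4, bool=0
Widening allowed iff rank(source) <= rank(target): 4 <= 0? No
Result: 0

0


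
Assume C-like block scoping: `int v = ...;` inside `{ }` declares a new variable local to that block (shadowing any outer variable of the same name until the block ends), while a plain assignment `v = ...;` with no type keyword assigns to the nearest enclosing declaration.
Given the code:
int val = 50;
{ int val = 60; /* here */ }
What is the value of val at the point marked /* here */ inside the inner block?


Analyzing scoping rules:
Outer scope: declares val = 50
Inner block: 'int val = 60;' declares a NEW val that shadows the outer one
Inside the block the inner declaration is in scope -> 60
Result: 60

60


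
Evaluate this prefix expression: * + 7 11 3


Parsing prefix expression: * + 7 11 3
Step 1: Innermost operation '+ 7 11'
  7 + 11 = 18
Step 2: Outer operation '* [18] 3'
  18 * 3 = 54

54


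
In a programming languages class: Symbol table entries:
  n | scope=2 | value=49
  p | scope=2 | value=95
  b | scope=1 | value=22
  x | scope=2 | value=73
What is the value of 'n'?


Searching symbol table for 'n':
  n | scope=2 | value=49 <- MATCH
  p | scope=2 | value=95
  b | scope=1 | value=22
  x | scope=2 | value=73
Found 'n' at scope 2 with value 49

49


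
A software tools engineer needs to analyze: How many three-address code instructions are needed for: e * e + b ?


Expression: e * e + b
Generating three-address code (respecting * over +/- precedence):
  Instruction 1: t1 = e * e
  Instruction 2: t2 = t1 + b
Total instructions: 2

2


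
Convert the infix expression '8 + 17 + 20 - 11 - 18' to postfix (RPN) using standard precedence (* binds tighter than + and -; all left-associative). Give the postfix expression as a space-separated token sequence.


Applying the shunting-yard algorithm:
  Operand 8 -> output
  Push '+' onto operator stack -> op-stack: [+]
  Operand 17 -> output
  See '+' (prec 1); top '+' (prec 1) >= it -> pop '+' to output
  Push '+' onto operator stack -> op-stack: [+]
  Operand 20 -> output
  See '-' (prec 1); top '+' (prec 1) >= it -> pop '+' to output
  Push '-' onto operator stack -> op-stack: [-]
  Operand 11 -> output
  See '-' (prec 1); top '-' (prec 1) >= it -> pop '-' to output
  Push '-' onto operator stack -> op-stack: [-]
  Operand 18 -> output
  End of input: pop '-' to output
Postfix result: 8 17 + 20 + 11 - 18 -

8 17 + 20 + 11 - 18 -


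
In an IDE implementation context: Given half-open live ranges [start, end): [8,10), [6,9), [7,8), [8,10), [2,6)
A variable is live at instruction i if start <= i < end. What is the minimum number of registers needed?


Live ranges:
  Var0: [8, 10)
  Var1: [6, 9)
  Var2: [7, 8)
  Var3: [8, 10)
  Var4: [2, 6)
Sweep-line events (position, delta, active):
  pos=2 start -> active=1
  pos=6 end -> active=0
  pos=6 start -> active=1
  pos=7 start -> active=2
  pos=8 end -> active=1
  pos=8 start -> active=2
  pos=8 start -> active=3
  pos=9 end -> active=2
  pos=10 end -> active=1
  pos=10 end -> active=0
Maximum simultaneous active: 3
Minimum registers needed: 3

3


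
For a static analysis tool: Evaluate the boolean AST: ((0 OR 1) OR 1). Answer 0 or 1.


Step 1: Evaluate inner node
  0 OR 1 = 1
Step 2: Evaluate root node
  1 OR 1 = 1

1


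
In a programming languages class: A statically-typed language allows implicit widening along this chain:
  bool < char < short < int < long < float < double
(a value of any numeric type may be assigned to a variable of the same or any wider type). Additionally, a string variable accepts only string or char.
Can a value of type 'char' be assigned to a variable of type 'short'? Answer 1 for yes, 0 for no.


Target variable type: short
Source value type: char
Numeric ranks: char=1, short=2
Widening allowed iff rank(source) <= rank(target): 1 <= 2? Yes
Result: 1

1


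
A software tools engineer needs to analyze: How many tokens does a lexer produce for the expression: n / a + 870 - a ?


Scanning 'n / a + 870 - a'
Token 1: 'n' -> identifier
Token 2: '/' -> operator
Token 3: 'a' -> identifier
Token 4: '+' -> operator
Token 5: '870' -> integer_literal
Token 6: '-' -> operator
Token 7: 'a' -> identifier
Total tokens: 7

7


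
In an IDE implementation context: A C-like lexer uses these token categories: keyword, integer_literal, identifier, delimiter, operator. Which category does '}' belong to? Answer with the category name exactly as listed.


Token: '}'
Checking categories:
  identifier: no
  integer_literal: no
  operator: no
  keyword: no
  delimiter: YES
Category: delimiter

delimiter


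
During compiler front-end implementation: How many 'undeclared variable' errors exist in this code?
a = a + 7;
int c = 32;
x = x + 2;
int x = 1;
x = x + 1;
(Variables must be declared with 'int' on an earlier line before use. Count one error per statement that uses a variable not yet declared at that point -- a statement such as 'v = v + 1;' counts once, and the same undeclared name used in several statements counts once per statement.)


Scanning code line by line:
  Line 1: use 'a' -> ERROR (undeclared)
  Line 2: declare 'c' -> declared = ['c']
  Line 3: use 'x' -> ERROR (undeclared)
  Line 4: declare 'x' -> declared = ['c', 'x']
  Line 5: use 'x' -> OK (declared)
Total undeclared variable errors: 2

2


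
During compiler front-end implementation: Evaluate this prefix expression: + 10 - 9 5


Parsing prefix expression: + 10 - 9 5
Step 1: Innermost operation '- 9 5'
  9 - 5 = 4
Step 2: Outer operation '+ 10 [4]'
  10 + 4 = 14

14


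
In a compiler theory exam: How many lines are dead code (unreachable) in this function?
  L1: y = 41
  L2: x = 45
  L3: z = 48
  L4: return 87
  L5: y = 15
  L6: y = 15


Analyzing control flow:
  L1: reachable (before return)
  L2: reachable (before return)
  L3: reachable (before return)
  L4: reachable (return statement)
  L5: DEAD (after return at L4)
  L6: DEAD (after return at L4)
Return at L4, total lines = 6
Dead lines: L5 through L6
Count: 2

2


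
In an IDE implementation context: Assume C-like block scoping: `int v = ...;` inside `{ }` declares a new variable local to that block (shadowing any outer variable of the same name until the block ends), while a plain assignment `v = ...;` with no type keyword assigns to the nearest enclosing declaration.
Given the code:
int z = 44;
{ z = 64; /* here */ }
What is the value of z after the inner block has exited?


Analyzing scoping rules:
Outer scope: declares z = 44
Inner block: 'z = 64;' has no type keyword, so it is an assignment to the outer z (no shadowing)
The assignment changed the outer variable itself, so the new value persists after the block -> 64
Result: 64

64


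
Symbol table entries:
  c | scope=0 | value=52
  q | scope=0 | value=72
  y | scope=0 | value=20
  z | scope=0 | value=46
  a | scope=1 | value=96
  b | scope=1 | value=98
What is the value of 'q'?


Searching symbol table for 'q':
  c | scope=0 | value=52
  q | scope=0 | value=72 <- MATCH
  y | scope=0 | value=20
  z | scope=0 | value=46
  a | scope=1 | value=96
  b | scope=1 | value=98
Found 'q' at scope 0 with value 72

72


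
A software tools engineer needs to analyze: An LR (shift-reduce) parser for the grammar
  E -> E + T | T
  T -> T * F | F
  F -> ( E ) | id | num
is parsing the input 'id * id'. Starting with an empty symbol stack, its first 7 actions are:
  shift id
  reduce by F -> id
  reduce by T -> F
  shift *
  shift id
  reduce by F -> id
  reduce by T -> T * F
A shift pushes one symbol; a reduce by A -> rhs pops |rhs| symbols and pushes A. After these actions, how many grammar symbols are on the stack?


Tracking the symbol stack through each action:
  Action 1: shift 'id' : push -> stack = [id] (size 1)
  Action 2: reduce by F -> id : pop 1, push F -> stack = [F] (size 1)
  Action 3: reduce by T -> F : pop 1, push T -> stack = [T] (size 1)
  Action 4: shift '*' : push -> stack = [T, *] (size 2)
  Action 5: shift 'id' : push -> stack = [T, *, id] (size 3)
  Action 6: reduce by F -> id : pop 1, push F -> stack = [T, *, F] (size 3)
  Action 7: reduce by T -> T * F : pop 3, push T -> stack = [T] (size 1)
Final stack size: 1

1


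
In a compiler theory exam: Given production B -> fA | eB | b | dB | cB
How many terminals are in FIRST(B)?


Production: B -> fA | eB | b | dB | cB
Examining each alternative for leading terminals:
  B -> fA : first terminal = 'f'
  B -> eB : first terminal = 'e'
  B -> b : first terminal = 'b'
  B -> dB : first terminal = 'd'
  B -> cB : first terminal = 'c'
FIRST(B) = {b, c, d, e, f}
Count: 5

5


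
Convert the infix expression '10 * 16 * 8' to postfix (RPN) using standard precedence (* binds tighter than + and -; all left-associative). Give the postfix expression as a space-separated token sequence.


Applying the shunting-yard algorithm:
  Operand 10 -> output
  Push '*' onto operator stack -> op-stack: [*]
  Operand 16 -> output
  See '*' (prec 2); top '*' (prec 2) >= it -> pop '*' to output
  Push '*' onto operator stack -> op-stack: [*]
  Operand 8 -> output
  End of input: pop '*' to output
Postfix result: 10 16 * 8 *

10 16 * 8 *


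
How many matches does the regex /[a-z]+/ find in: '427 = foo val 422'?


Pattern: /[a-z]+/ (identifiers)
Input: '427 = foo val 422'
Scanning for matches:
  Match 1: 'foo'
  Match 2: 'val'
Total matches: 2

2


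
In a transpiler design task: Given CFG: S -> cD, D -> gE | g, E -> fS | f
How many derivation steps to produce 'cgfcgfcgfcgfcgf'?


Grammar: S -> cD, D -> gE | g, E -> fS | f
Deriving 'cgfcgfcgfcgfcgf':
Step 1: S -> cD => cD
Step 2: D -> gE => cgE
Step 3: E -> fS => cgfS
Step 4: S -> cD => cgfcD
Step 5: D -> gE => cgfcgE
Step 6: E -> fS => cgfcgfS
Step 7: S -> cD => cgfcgfcD
Step 8: D -> gE => cgfcgfcgE
Step 9: E -> fS => cgfcgfcgfS
Step 10: S -> cD => cgfcgfcgfcD
Step 11: D -> gE => cgfcgfcgfcgE
Step 12: E -> fS => cgfcgfcgfcgfS
Step 13: S -> cD => cgfcgfcgfcgfcD
Step 14: D -> gE => cgfcgfcgfcgfcgE
Step 15: E -> f => cgfcgfcgfcgfcgf
Total derivation steps: 15

15


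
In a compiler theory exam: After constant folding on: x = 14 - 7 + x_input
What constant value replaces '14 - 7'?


Identifying constant sub-expression:
  Original: x = 14 - 7 + x_input
  14 and 7 are both compile-time constants
  Evaluating: 14 - 7 = 7
  After folding: x = 7 + x_input

7


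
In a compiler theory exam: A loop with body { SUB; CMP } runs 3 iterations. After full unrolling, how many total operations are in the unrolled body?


Loop body operations: SUB, CMP (2 ops per iteration)
Unrolling 3 iterations:
  Iteration 1: SUB, CMP (2 ops)
  Iteration 2: SUB, CMP (2 ops)
  Iteration 3: SUB, CMP (2 ops)
Total: 3 iterations * 2 ops/iter = 6 operations

6


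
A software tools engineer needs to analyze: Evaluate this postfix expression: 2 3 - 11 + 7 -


Processing tokens left to right:
Push 2, Push 3
Pop 2 and 3, compute 2 - 3 = -1, push -1
Push 11
Pop -1 and 11, compute -1 + 11 = 10, push 10
Push 7
Pop 10 and 7, compute 10 - 7 = 3, push 3
Stack result: 3

3


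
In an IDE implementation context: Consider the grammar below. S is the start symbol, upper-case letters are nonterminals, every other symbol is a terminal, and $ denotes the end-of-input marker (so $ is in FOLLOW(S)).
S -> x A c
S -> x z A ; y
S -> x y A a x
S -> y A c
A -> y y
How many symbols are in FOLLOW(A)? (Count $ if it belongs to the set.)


S is the start symbol and does not occur in any rule body, so FOLLOW(S) = {$}.
Examining every occurrence of A in a rule body:
  S -> x A c : A is followed by terminal 'c' -> add 'c'
  S -> x z A ; y : A is followed by terminal ';' -> add ';'
  S -> x y A a x : A is followed by terminal 'a' -> add 'a'
  S -> y A c : A is followed by terminal 'c' -> add 'c' (already in the set)
  A -> y y : A does not occur in the body -> contributes nothing
FOLLOW(A) = {;, a, c}
Count: 3

3


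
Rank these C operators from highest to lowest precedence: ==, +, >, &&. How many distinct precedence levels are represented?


Looking up precedence for each operator:
  == -> precedence 3
  + -> precedence 5
  > -> precedence 4
  && -> precedence 2
Sorted highest to lowest: +, >, ==, &&
Distinct precedence values: [5, 4, 3, 2]
Number of distinct levels: 4

4


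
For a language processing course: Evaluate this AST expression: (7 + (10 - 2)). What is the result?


Expression: (7 + (10 - 2))
Evaluating step by step:
  10 - 2 = 8
  7 + 8 = 15
Result: 15

15


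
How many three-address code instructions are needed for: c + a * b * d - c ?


Expression: c + a * b * d - c
Generating three-address code (respecting * over +/- precedence):
  Instruction 1: t1 = a * b
  Instruction 2: t2 = t1 * d
  Instruction 3: t3 = c + t2
  Instruction 4: t4 = t3 - c
Total instructions: 4

4


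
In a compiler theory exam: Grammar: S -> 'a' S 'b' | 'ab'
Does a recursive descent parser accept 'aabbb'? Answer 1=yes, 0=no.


Grammar accepts strings of the form a^n b^n (n >= 1)
Word: 'aabbb'
Counting: 2 a's and 3 b's
Check: 2 == 3? No
Mismatch: a-count != b-count
Rejected

0


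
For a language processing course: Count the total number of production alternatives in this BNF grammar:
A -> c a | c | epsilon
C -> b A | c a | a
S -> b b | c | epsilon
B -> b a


Counting alternatives per rule:
  A: 3 alternative(s)
  C: 3 alternative(s)
  S: 3 alternative(s)
  B: 1 alternative(s)
Sum: 3 + 3 + 3 + 1 = 10

10


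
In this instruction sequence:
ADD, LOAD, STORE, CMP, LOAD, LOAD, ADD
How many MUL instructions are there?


Scanning instruction sequence for MUL:
  Position 1: ADD
  Position 2: LOAD
  Position 3: STORE
  Position 4: CMP
  Position 5: LOAD
  Position 6: LOAD
  Position 7: ADD
Matches at positions: []
Total MUL count: 0

0


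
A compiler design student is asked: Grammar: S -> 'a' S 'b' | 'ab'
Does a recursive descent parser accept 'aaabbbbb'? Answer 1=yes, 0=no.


Grammar accepts strings of the form a^n b^n (n >= 1)
Word: 'aaabbbbb'
Counting: 3 a's and 5 b's
Check: 3 == 5? No
Mismatch: a-count != b-count
Rejected

0


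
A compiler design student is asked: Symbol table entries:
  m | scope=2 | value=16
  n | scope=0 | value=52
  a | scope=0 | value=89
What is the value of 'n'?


Searching symbol table for 'n':
  m | scope=2 | value=16
  n | scope=0 | value=52 <- MATCH
  a | scope=0 | value=89
Found 'n' at scope 0 with value 52

52


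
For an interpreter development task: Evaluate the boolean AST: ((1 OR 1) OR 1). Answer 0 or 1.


Step 1: Evaluate inner node
  1 OR 1 = 1
Step 2: Evaluate root node
  1 OR 1 = 1

1


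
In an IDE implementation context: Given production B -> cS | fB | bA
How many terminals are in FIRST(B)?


Production: B -> cS | fB | bA
Examining each alternative for leading terminals:
  B -> cS : first terminal = 'c'
  B -> fB : first terminal = 'f'
  B -> bA : first terminal = 'b'
FIRST(B) = {b, c, f}
Count: 3

3


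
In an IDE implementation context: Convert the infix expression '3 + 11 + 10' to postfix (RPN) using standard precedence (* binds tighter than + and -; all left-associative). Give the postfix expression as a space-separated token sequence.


Applying the shunting-yard algorithm:
  Operand 3 -> output
  Push '+' onto operator stack -> op-stack: [+]
  Operand 11 -> output
  See '+' (prec 1); top '+' (prec 1) >= it -> pop '+' to output
  Push '+' onto operator stack -> op-stack: [+]
  Operand 10 -> output
  End of input: pop '+' to output
Postfix result: 3 11 + 10 +

3 11 + 10 +


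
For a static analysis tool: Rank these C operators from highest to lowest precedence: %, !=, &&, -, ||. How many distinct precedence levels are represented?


Looking up precedence for each operator:
  % -> precedence 6
  != -> precedence 3
  && -> precedence 2
  - -> precedence 5
  || -> precedence 1
Sorted highest to lowest: %, -, !=, &&, ||
Distinct precedence values: [6, 5, 3, 2, 1]
Number of distinct levels: 5

5


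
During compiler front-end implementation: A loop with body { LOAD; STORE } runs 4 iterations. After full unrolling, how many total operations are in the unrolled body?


Loop body operations: LOAD, STORE (2 ops per iteration)
Unrolling 4 iterations:
  Iteration 1: LOAD, STORE (2 ops)
  Iteration 2: LOAD, STORE (2 ops)
  Iteration 3: LOAD, STORE (2 ops)
  Iteration 4: LOAD, STORE (2 ops)
Total: 4 iterations * 2 ops/iter = 8 operations

8


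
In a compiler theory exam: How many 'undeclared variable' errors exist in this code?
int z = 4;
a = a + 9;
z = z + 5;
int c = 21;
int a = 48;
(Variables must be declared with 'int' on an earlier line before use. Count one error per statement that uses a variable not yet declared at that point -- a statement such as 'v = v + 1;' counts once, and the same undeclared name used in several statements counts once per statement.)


Scanning code line by line:
  Line 1: declare 'z' -> declared = ['z']
  Line 2: use 'a' -> ERROR (undeclared)
  Line 3: use 'z' -> OK (declared)
  Line 4: declare 'c' -> declared = ['c', 'z']
  Line 5: declare 'a' -> declared = ['a', 'c', 'z']
Total undeclared variable errors: 1

1


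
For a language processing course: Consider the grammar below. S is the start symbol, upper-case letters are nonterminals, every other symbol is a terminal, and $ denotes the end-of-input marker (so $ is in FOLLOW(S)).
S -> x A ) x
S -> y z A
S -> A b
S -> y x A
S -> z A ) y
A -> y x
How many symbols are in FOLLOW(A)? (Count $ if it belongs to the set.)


S is the start symbol and does not occur in any rule body, so FOLLOW(S) = {$}.
Examining every occurrence of A in a rule body:
  S -> x A ) x : A is followed by terminal ')' -> add ')'
  S -> y z A : A is at the right end -> add FOLLOW(S) = {$}
  S -> A b : A is followed by terminal 'b' -> add 'b'
  S -> y x A : A is at the right end -> add FOLLOW(S) = {$} (already in the set)
  S -> z A ) y : A is followed by terminal ')' -> add ')' (already in the set)
  A -> y x : A does not occur in the body -> contributes nothing
FOLLOW(A) = {), b, $}
Count: 3

3


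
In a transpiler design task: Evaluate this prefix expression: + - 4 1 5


Parsing prefix expression: + - 4 1 5
Step 1: Innermost operation '- 4 1'
  4 - 1 = 3
Step 2: Outer operation '+ [3] 5'
  3 + 5 = 8

8


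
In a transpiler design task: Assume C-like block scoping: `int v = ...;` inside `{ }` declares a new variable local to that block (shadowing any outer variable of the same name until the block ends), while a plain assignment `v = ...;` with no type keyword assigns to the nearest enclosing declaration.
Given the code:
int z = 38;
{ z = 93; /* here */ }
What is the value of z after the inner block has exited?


Analyzing scoping rules:
Outer scope: declares z = 38
Inner block: 'z = 93;' has no type keyword, so it is an assignment to the outer z (no shadowing)
The assignment changed the outer variable itself, so the new value persists after the block -> 93
Result: 93

93


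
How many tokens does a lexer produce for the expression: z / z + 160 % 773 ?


Scanning 'z / z + 160 % 773'
Token 1: 'z' -> identifier
Token 2: '/' -> operator
Token 3: 'z' -> identifier
Token 4: '+' -> operator
Token 5: '160' -> integer_literal
Token 6: '%' -> operator
Token 7: '773' -> integer_literal
Total tokens: 7

7


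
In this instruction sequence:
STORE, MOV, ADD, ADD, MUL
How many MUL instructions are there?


Scanning instruction sequence for MUL:
  Position 1: STORE
  Position 2: MOV
  Position 3: ADD
  Position 4: ADD
  Position 5: MUL <- MATCH
Matches at positions: [5]
Total MUL count: 1

1


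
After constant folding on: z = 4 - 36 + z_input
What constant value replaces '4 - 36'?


Identifying constant sub-expression:
  Original: z = 4 - 36 + z_input
  4 and 36 are both compile-time constants
  Evaluating: 4 - 36 = -32
  After folding: z = -32 + z_input

-32


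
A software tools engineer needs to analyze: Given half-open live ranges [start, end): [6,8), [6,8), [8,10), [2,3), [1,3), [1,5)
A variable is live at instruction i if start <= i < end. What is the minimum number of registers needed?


Live ranges:
  Var0: [6, 8)
  Var1: [6, 8)
  Var2: [8, 10)
  Var3: [2, 3)
  Var4: [1, 3)
  Var5: [1, 5)
Sweep-line events (position, delta, active):
  pos=1 start -> active=1
  pos=1 start -> active=2
  pos=2 start -> active=3
  pos=3 end -> active=2
  pos=3 end -> active=1
  pos=5 end -> active=0
  pos=6 start -> active=1
  pos=6 start -> active=2
  pos=8 end -> active=1
  pos=8 end -> active=0
  pos=8 start -> active=1
  pos=10 end -> active=0
Maximum simultaneous active: 3
Minimum registers needed: 3

3


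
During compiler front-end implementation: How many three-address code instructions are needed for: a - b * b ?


Expression: a - b * b
Generating three-address code (respecting * over +/- precedence):
  Instruction 1: t1 = b * b
  Instruction 2: t2 = a - t1
Total instructions: 2

2


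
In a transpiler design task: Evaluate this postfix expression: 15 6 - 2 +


Processing tokens left to right:
Push 15, Push 6
Pop 15 and 6, compute 15 - 6 = 9, push 9
Push 2
Pop 9 and 2, compute 9 + 2 = 11, push 11
Stack result: 11

11


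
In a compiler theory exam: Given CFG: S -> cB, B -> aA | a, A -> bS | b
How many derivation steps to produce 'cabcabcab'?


Grammar: S -> cB, B -> aA | a, A -> bS | b
Deriving 'cabcabcab':
Step 1: S -> cB => cB
Step 2: B -> aA => caA
Step 3: A -> bS => cabS
Step 4: S -> cB => cabcB
Step 5: B -> aA => cabcaA
Step 6: A -> bS => cabcabS
Step 7: S -> cB => cabcabcB
Step 8: B -> aA => cabcabcaA
Step 9: A -> b => cabcabcab
Total derivation steps: 9

9


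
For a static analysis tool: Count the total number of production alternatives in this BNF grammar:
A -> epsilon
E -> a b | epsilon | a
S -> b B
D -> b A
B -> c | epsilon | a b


Counting alternatives per rule:
  A: 1 alternative(s)
  E: 3 alternative(s)
  S: 1 alternative(s)
  D: 1 alternative(s)
  B: 3 alternative(s)
Sum: 1 + 3 + 1 + 1 + 3 = 9

9


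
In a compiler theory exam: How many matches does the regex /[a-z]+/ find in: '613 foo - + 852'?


Pattern: /[a-z]+/ (identifiers)
Input: '613 foo - + 852'
Scanning for matches:
  Match 1: 'foo'
Total matches: 1

1


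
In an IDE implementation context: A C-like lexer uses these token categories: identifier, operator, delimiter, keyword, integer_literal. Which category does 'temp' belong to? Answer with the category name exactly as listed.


Token: 'temp'
Checking categories:
  identifier: YES
  integer_literal: no
  operator: no
  keyword: no
  delimiter: no
Category: identifier

identifier


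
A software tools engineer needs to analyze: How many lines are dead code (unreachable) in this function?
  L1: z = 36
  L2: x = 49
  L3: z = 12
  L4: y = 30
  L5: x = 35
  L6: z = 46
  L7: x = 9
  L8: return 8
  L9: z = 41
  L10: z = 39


Analyzing control flow:
  L1: reachable (before return)
  L2: reachable (before return)
  L3: reachable (before return)
  L4: reachable (before return)
  L5: reachable (before return)
  L6: reachable (before return)
  L7: reachable (before return)
  L8: reachable (return statement)
  L9: DEAD (after return at L8)
  L10: DEAD (after return at L8)
Return at L8, total lines = 10
Dead lines: L9 through L10
Count: 2

2


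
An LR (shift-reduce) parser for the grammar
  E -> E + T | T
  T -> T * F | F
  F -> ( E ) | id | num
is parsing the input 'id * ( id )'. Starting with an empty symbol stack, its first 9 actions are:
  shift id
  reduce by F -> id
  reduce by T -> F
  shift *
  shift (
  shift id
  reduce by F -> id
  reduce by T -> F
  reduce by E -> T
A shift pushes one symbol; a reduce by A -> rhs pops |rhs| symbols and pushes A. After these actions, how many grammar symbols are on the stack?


Tracking the symbol stack through each action:
  Action 1: shift 'id' : push -> stack = [id] (size 1)
  Action 2: reduce by F -> id : pop 1, push F -> stack = [F] (size 1)
  Action 3: reduce by T -> F : pop 1, push T -> stack = [T] (size 1)
  Action 4: shift '*' : push -> stack = [T, *] (size 2)
  Action 5: shift '(' : push -> stack = [T, *, (] (size 3)
  Action 6: shift 'id' : push -> stack = [T, *, (, id] (size 4)
  Action 7: reduce by F -> id : pop 1, push F -> stack = [T, *, (, F] (size 4)
  Action 8: reduce by T -> F : pop 1, push T -> stack = [T, *, (, T] (size 4)
  Action 9: reduce by E -> T : pop 1, push E -> stack = [T, *, (, E] (size 4)
Final stack size: 4

4


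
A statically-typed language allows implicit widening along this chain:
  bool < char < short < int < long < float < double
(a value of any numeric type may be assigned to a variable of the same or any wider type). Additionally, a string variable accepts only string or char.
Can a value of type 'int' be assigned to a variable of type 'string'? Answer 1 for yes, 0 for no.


Target variable type: string
Source value type: int
Rule: string accepts only {string, char}
  source 'int' in {string, char}? No
Result: 0

0


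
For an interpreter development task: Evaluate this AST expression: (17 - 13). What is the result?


Expression: (17 - 13)
Evaluating step by step:
  17 - 13 = 4
Result: 4

4


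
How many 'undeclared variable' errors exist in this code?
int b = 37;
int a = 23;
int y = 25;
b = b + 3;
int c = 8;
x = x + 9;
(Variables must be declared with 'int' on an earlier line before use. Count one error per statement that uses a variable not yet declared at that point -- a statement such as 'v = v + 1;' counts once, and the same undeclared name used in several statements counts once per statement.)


Scanning code line by line:
  Line 1: declare 'b' -> declared = ['b']
  Line 2: declare 'a' -> declared = ['a', 'b']
  Line 3: declare 'y' -> declared = ['a', 'b', 'y']
  Line 4: use 'b' -> OK (declared)
  Line 5: declare 'c' -> declared = ['a', 'b', 'c', 'y']
  Line 6: use 'x' -> ERROR (undeclared)
Total undeclared variable errors: 1

1


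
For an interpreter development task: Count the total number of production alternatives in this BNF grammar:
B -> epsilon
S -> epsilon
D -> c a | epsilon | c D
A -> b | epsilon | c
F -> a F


Counting alternatives per rule:
  B: 1 alternative(s)
  S: 1 alternative(s)
  D: 3 alternative(s)
  A: 3 alternative(s)
  F: 1 alternative(s)
Sum: 1 + 1 + 3 + 3 + 1 = 9

9


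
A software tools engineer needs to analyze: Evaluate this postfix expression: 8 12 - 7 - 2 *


Processing tokens left to right:
Push 8, Push 12
Pop 8 and 12, compute 8 - 12 = -4, push -4
Push 7
Pop -4 and 7, compute -4 - 7 = -11, push -11
Push 2
Pop -11 and 2, compute -11 * 2 = -22, push -22
Stack result: -22

-22


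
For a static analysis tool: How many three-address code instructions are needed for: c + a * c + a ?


Expression: c + a * c + a
Generating three-address code (respecting * over +/- precedence):
  Instruction 1: t1 = a * c
  Instruction 2: t2 = c + t1
  Instruction 3: t3 = t2 + a
Total instructions: 3

3


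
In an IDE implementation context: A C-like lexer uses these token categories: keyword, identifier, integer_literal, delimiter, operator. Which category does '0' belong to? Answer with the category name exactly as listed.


Token: '0'
Checking categories:
  identifier: no
  integer_literal: YES
  operator: no
  keyword: no
  delimiter: no
Category: integer_literal

integer_literal


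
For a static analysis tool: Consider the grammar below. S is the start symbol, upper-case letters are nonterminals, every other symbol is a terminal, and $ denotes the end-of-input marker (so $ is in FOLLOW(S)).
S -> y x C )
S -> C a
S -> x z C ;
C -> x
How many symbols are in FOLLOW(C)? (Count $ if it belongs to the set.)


S is the start symbol and does not occur in any rule body, so FOLLOW(S) = {$}.
Examining every occurrence of C in a rule body:
  S -> y x C ) : C is followed by terminal ')' -> add ')'
  S -> C a : C is followed by terminal 'a' -> add 'a'
  S -> x z C ; : C is followed by terminal ';' -> add ';'
  C -> x : C does not occur in the body -> contributes nothing
FOLLOW(C) = {), ;, a}
Count: 3

3


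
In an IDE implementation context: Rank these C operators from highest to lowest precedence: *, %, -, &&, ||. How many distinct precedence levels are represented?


Looking up precedence for each operator:
  * -> precedence 6
  % -> precedence 6
  - -> precedence 5
  && -> precedence 2
  || -> precedence 1
Sorted highest to lowest: *, %, -, &&, ||
Distinct precedence values: [6, 5, 2, 1]
Number of distinct levels: 4

4


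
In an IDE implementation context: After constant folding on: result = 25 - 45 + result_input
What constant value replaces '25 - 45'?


Identifying constant sub-expression:
  Original: result = 25 - 45 + result_input
  25 and 45 are both compile-time constants
  Evaluating: 25 - 45 = -20
  After folding: result = -20 + result_input

-20


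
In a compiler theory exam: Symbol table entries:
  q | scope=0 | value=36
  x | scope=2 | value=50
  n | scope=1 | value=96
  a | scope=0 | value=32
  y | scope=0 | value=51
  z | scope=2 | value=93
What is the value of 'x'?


Searching symbol table for 'x':
  q | scope=0 | value=36
  x | scope=2 | value=50 <- MATCH
  n | scope=1 | value=96
  a | scope=0 | value=32
  y | scope=0 | value=51
  z | scope=2 | value=93
Found 'x' at scope 2 with value 50

50


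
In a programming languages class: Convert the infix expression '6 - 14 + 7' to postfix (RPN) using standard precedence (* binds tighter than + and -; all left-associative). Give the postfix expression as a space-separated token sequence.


Applying the shunting-yard algorithm:
  Operand 6 -> output
  Push '-' onto operator stack -> op-stack: [-]
  Operand 14 -> output
  See '+' (prec 1); top '-' (prec 1) >= it -> pop '-' to output
  Push '+' onto operator stack -> op-stack: [+]
  Operand 7 -> output
  End of input: pop '+' to output
Postfix result: 6 14 - 7 +

6 14 - 7 +


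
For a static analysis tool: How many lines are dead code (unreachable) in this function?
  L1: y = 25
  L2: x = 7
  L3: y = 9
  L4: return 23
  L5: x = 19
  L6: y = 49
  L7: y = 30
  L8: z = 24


Analyzing control flow:
  L1: reachable (before return)
  L2: reachable (before return)
  L3: reachable (before return)
  L4: reachable (return statement)
  L5: DEAD (after return at L4)
  L6: DEAD (after return at L4)
  L7: DEAD (after return at L4)
  L8: DEAD (after return at L4)
Return at L4, total lines = 8
Dead lines: L5 through L8
Count: 4

4


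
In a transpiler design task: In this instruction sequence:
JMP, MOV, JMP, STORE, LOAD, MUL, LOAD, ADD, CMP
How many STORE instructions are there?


Scanning instruction sequence for STORE:
  Position 1: JMP
  Position 2: MOV
  Position 3: JMP
  Position 4: STORE <- MATCH
  Position 5: LOAD
  Position 6: MUL
  Position 7: LOAD
  Position 8: ADD
  Position 9: CMP
Matches at positions: [4]
Total STORE count: 1

1


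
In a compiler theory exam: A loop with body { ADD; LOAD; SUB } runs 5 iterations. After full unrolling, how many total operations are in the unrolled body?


Loop body operations: ADD, LOAD, SUB (3 ops per iteration)
Unrolling 5 iterations:
  Iteration 1: ADD, LOAD, SUB (3 ops)
  Iteration 2: ADD, LOAD, SUB (3 ops)
  Iteration 3: ADD, LOAD, SUB (3 ops)
  Iteration 4: ADD, LOAD, SUB (3 ops)
  Iteration 5: ADD, LOAD, SUB (3 ops)
Total: 5 iterations * 3 ops/iter = 15 operations

15
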